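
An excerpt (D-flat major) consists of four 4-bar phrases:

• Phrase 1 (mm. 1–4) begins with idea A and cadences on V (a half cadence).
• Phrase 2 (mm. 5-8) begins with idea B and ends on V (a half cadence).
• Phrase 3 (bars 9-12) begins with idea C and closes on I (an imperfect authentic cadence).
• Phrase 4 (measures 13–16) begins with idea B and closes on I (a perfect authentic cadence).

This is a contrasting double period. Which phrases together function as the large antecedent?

In a double period the first pair of phrases (ending half cadence) is the large antecedent and the second pair (ending perfect authentic cadence) is the large consequent; the antecedent is phrases 1 and 2.

phrases 1 and 2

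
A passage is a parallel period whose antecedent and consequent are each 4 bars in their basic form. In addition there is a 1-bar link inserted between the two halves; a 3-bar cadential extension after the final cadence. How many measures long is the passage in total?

Basic parallel period: 4 + 4 = 8 bars.
8 (basic form) + 1 (link) + 3 (cadential extension) = 12.

12 measures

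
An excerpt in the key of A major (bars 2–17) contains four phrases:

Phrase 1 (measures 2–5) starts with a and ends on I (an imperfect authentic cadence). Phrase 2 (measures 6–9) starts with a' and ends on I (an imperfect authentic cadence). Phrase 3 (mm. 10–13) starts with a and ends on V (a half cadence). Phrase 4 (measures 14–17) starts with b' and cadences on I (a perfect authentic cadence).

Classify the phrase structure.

parallel double period

Four phrases in two halves: the first half (bars 2–9) ends with an imperfect authentic cadence, the second (mm. 10–17) with a perfect authentic cadence — a large antecedent–consequent pair, i.e. a double period.
Phrase 3 begins with the same material as phrase 1, making it parallel.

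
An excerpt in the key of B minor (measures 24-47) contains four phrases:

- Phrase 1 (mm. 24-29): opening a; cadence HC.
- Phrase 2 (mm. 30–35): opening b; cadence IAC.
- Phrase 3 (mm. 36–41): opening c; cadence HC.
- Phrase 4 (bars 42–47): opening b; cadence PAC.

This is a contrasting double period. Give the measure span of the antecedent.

measures 24–35

In a double period the first pair of phrases (ending imperfect authentic cadence) is the large antecedent and the second pair (ending perfect authentic cadence) is the large consequent; the antecedent is measures 24–35.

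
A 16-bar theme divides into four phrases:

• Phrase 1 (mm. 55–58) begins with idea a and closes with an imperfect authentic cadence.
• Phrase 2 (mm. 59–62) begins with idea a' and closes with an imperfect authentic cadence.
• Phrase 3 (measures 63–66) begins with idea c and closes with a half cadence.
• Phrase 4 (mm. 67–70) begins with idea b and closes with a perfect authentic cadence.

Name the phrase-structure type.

Four phrases in two halves: the first half (mm. 55–62) ends with an imperfect authentic cadence, the second (mm. 63–70) with a perfect authentic cadence — a large antecedent–consequent pair, i.e. a double period.
Phrase 3 begins with different material from phrase 1, making it contrasting.

contrasting double period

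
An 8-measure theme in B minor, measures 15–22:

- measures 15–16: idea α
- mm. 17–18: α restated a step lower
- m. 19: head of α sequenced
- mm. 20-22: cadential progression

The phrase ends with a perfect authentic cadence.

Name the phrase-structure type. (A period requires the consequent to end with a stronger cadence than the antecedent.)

Basic idea (measures 15–16) + its repetition (mm. 17-18) form the presentation; fragmentation and cadence (mm. 19-22) form the continuation — the 8-bar whole is a sentence.

sentence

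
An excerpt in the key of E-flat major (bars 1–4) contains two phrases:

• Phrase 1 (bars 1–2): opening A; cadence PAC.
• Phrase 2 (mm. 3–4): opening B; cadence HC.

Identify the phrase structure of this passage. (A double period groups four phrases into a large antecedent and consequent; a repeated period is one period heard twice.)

phrase group

The second phrase closes with a half cadence, which is not stronger than the first phrase's perfect authentic cadence; without a weak→strong cadential pair there is no antecedent–consequent relationship, so this is a phrase group rather than a period.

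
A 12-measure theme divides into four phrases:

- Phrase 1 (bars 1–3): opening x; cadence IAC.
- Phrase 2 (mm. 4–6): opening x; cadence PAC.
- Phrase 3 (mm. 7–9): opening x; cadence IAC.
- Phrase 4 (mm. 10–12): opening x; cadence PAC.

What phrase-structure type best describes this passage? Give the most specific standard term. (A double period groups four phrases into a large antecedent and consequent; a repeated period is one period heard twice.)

The cadence pattern IAC–PAC–IAC–PAC is weak–strong twice, and phrases 3–4 restate phrases 1–2: a period heard twice, not a double period (which would end weakly at phrase 2).

repeated period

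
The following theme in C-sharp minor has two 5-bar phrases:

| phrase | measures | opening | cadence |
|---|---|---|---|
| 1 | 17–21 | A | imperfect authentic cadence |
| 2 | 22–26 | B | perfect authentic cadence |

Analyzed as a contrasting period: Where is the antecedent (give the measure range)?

The antecedent is the phrase ending with the weaker cadence (imperfect authentic cadence, phrase 1) and the consequent the one ending more conclusively (perfect authentic cadence, phrase 2); the antecedent is measures 17-21.

measures 17–21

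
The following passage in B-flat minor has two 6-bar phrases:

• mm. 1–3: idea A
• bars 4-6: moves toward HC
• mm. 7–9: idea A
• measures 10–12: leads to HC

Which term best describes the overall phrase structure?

repeated phrase

Both phrases have the same opening (A) and the same cadence (half cadence): the second is a restatement, not a consequent, so this is a repeated phrase rather than a period.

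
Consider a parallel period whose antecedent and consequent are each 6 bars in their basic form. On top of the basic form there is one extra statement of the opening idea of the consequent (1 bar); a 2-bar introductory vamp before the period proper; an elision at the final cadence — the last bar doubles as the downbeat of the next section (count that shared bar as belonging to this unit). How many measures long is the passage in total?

15 measures

Basic parallel period: 6 + 6 = 12 bars.
12 (basic form) + 1 (extra statement) + 2 (introduction) = 15.
The elision shares a bar with the next section but does not change this unit's count.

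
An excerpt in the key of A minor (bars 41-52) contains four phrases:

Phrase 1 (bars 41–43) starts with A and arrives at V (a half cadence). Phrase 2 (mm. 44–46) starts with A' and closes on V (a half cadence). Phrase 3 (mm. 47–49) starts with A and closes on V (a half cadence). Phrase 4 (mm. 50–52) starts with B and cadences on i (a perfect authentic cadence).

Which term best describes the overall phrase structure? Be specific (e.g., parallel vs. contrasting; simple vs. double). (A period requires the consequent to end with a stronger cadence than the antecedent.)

parallel double period

Four phrases in two halves: the first half (mm. 41-46) ends with a half cadence, the second (bars 47–52) with a perfect authentic cadence — a large antecedent–consequent pair, i.e. a double period.
Phrase 3 begins with the same material as phrase 1, making it parallel.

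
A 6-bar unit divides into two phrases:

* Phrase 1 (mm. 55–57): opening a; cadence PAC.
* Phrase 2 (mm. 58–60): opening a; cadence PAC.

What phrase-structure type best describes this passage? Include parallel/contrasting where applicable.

Both phrases have the same opening (a) and the same cadence (perfect authentic cadence): the second is a restatement, not a consequent, so this is a repeated phrase rather than a period.

repeated phrase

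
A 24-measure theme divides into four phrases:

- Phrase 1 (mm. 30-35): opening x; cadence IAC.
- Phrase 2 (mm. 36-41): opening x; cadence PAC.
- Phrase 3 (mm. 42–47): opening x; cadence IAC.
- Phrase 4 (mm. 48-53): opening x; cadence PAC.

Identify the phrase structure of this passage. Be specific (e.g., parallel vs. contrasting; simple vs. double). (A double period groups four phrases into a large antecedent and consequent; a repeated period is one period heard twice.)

The cadence pattern IAC–PAC–IAC–PAC is weak–strong twice, and phrases 3–4 restate phrases 1–2: a period heard twice, not a double period (which would end weakly at phrase 2).

repeated period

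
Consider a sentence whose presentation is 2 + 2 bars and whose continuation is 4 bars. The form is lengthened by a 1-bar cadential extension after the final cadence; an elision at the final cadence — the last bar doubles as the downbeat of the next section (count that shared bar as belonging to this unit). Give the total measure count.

9 measures

Basic sentence: 2 + 2 + 4 = 8 bars.
8 (basic form) + 1 (cadential extension) = 9.
The elision shares a bar with the next section but does not change this unit's count.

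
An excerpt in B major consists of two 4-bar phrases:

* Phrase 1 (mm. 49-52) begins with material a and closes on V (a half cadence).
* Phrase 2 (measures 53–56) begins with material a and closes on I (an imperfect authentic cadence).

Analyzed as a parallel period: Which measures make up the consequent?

measures 53–56

The antecedent is the phrase ending with the weaker cadence (half cadence, phrase 1) and the consequent the one ending more conclusively (imperfect authentic cadence, phrase 2); the consequent is bars 53–56.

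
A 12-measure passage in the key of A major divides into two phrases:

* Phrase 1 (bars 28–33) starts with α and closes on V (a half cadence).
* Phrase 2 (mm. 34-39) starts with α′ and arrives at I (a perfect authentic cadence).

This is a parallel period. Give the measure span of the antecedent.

measures 28–33

The phrase ending with the weaker cadence (half cadence) is the antecedent; the one ending more conclusively (perfect authentic cadence) is the consequent. The antecedent is measures 28–33.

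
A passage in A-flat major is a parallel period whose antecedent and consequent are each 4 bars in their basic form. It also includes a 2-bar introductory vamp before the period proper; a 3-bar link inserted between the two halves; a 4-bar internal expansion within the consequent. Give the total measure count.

Basic parallel period: 4 + 4 = 8 bars.
8 (basic form) + 2 (introduction) + 3 (link) + 4 (internal expansion) = 17.

17 measures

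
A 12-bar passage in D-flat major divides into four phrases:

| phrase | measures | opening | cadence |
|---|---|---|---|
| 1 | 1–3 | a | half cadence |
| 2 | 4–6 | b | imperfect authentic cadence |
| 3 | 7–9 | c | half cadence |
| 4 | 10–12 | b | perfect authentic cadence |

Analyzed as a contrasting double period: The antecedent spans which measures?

measures 1–6

In a double period the four phrases pair into a large antecedent (phrases 1–2, ending imperfect authentic cadence) and a large consequent (phrases 3–4, ending perfect authentic cadence). The antecedent spans bars 1–6.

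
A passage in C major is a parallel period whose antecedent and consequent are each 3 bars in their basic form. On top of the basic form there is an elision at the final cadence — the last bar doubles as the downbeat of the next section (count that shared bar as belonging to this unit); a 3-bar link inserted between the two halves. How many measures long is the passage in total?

9 measures

Basic parallel period: 3 + 3 = 6 bars.
6 (basic form) + 3 (link) = 9.
The elision shares a bar with the next section but does not change this unit's count.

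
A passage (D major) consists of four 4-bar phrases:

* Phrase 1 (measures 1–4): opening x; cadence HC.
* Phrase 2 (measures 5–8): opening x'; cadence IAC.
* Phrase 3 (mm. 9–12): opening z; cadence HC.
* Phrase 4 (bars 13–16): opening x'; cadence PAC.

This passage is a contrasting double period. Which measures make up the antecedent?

In a double period the four phrases pair into a large antecedent (phrases 1–2, ending imperfect authentic cadence) and a large consequent (phrases 3–4, ending perfect authentic cadence). The antecedent spans mm. 1–8.

measures 1–8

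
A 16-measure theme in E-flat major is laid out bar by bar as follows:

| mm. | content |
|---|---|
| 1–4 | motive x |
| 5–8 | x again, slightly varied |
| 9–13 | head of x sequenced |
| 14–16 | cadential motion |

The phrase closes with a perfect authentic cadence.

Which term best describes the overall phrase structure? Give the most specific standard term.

sentence

Basic idea (bars 1-4) + its repetition (mm. 5–8) form the presentation; fragmentation and cadence (bars 9–16) form the continuation — the 16-bar whole is a sentence.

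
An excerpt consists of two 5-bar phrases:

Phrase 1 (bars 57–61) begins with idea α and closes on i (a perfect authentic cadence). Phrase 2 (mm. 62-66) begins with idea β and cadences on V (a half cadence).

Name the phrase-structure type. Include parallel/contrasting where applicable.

phrase group

The second phrase closes with a half cadence, which is not stronger than the first phrase's perfect authentic cadence; without a weak→strong cadential pair there is no antecedent–consequent relationship, so this is a phrase group rather than a period.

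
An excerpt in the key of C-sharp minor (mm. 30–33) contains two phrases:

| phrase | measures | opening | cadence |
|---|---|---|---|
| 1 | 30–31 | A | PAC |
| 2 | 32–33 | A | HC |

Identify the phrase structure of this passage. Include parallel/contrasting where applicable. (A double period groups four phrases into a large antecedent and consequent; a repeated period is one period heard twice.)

phrase group

The second phrase closes with a half cadence, which is not stronger than the first phrase's perfect authentic cadence; without a weak→strong cadential pair there is no antecedent–consequent relationship, so this is a phrase group rather than a period.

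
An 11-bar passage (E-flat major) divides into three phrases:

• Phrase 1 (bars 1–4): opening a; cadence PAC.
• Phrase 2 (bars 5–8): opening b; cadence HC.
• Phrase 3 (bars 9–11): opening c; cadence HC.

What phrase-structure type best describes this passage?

phrase group

The final phrase closes with a half cadence, which is not stronger than the preceding half cadence; the 3 phrases lack an overall antecedent–consequent design and so form a phrase group.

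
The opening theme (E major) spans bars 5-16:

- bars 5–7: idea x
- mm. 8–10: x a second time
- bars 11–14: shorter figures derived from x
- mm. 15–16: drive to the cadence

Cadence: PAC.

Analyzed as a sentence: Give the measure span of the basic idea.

measures 5–7

The presentation of a sentence is the basic idea (bars 5–7) plus its repetition (measures 8-10); the basic idea is therefore mm. 5–7.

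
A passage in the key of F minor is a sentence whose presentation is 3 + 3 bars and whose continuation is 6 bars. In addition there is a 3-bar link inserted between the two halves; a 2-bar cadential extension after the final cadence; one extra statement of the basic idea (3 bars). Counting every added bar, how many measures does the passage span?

Basic sentence: 3 + 3 + 6 = 12 bars.
12 (basic form) + 3 (link) + 2 (cadential extension) + 3 (extra statement) = 20.

20 measures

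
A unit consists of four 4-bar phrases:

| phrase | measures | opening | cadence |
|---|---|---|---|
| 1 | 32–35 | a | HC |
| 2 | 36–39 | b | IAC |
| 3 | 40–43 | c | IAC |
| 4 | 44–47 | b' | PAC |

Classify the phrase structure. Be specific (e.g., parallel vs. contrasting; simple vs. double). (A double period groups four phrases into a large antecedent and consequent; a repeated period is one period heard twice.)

contrasting double period

Four phrases in two halves: the first half (measures 32–39) ends with an imperfect authentic cadence, the second (measures 40-47) with a perfect authentic cadence — a large antecedent–consequent pair, i.e. a double period.
Phrase 3 begins with different material from phrase 1, making it contrasting.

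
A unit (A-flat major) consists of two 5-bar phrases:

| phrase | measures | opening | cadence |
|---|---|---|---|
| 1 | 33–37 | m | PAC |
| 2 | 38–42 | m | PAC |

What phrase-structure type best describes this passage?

repeated phrase

Both phrases have the same opening (m) and the same cadence (perfect authentic cadence): the second is a restatement, not a consequent, so this is a repeated phrase rather than a period.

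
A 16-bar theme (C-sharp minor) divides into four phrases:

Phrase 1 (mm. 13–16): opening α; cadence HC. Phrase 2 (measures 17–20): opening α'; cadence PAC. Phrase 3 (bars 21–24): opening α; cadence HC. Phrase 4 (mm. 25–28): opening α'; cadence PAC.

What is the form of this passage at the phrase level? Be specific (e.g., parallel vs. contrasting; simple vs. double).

repeated period

The cadence pattern HC–PAC–HC–PAC is weak–strong twice, and phrases 3–4 restate phrases 1–2: a period heard twice, not a double period (which would end weakly at phrase 2).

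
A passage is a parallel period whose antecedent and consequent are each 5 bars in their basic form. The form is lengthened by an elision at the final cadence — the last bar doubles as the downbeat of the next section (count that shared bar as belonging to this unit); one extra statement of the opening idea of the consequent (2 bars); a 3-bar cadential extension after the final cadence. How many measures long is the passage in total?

15 measures

Basic parallel period: 5 + 5 = 10 bars.
10 (basic form) + 2 (extra statement) + 3 (cadential extension) = 15.
The elision shares a bar with the next section but does not change this unit's count.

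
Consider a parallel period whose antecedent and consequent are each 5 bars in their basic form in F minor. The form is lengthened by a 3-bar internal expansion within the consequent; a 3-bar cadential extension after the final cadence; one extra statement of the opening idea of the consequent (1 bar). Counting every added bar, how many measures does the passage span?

Basic parallel period: 5 + 5 = 10 bars.
10 (basic form) + 3 (internal expansion) + 3 (cadential extension) + 1 (extra statement) = 17.

17 measures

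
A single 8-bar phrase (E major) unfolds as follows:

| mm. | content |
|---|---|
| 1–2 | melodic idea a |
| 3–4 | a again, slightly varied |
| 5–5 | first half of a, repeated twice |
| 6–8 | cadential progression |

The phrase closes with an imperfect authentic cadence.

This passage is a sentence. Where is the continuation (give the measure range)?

After the presentation (measures 1–4), the continuation covers the fragmentation through the cadence: measures 5–8.

measures 5–8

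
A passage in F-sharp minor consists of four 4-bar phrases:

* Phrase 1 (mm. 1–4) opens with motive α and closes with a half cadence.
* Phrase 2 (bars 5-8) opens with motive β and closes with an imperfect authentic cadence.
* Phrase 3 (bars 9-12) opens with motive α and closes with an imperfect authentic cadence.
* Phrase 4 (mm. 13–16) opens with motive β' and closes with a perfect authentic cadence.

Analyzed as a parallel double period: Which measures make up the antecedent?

In a double period the four phrases pair into a large antecedent (phrases 1–2, ending imperfect authentic cadence) and a large consequent (phrases 3–4, ending perfect authentic cadence). The antecedent spans mm. 1–8.

measures 1–8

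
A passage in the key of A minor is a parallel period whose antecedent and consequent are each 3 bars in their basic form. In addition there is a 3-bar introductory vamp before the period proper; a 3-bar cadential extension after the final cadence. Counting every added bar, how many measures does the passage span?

12 measures

Basic parallel period: 3 + 3 = 6 bars.
6 (basic form) + 3 (introduction) + 3 (cadential extension) = 12.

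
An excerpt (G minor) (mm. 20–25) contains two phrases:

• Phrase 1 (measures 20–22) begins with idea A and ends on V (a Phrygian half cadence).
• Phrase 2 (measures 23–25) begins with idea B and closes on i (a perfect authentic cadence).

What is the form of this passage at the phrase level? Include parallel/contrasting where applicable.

contrasting period

Phrase 1 ends with a Phrygian half cadence (weaker) and phrase 2 with a perfect authentic cadence (stronger): antecedent + consequent = a period.
The two phrases open with different material (A / B), so the period is contrasting.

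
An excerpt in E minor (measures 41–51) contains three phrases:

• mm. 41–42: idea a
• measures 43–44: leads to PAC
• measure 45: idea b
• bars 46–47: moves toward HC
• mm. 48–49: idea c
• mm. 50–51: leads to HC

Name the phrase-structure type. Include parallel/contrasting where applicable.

phrase group

The final phrase closes with a half cadence, which is not stronger than the preceding half cadence; the 3 phrases lack an overall antecedent–consequent design and so form a phrase group.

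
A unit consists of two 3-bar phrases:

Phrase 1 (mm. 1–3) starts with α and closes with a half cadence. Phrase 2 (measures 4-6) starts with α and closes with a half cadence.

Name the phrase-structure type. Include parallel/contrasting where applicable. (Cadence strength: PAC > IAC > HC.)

repeated phrase

Both phrases have the same opening (α) and the same cadence (half cadence): the second is a restatement, not a consequent, so this is a repeated phrase rather than a period.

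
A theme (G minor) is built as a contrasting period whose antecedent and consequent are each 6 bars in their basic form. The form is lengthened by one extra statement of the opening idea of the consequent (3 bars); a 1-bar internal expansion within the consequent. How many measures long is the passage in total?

16 measures

Basic contrasting period: 6 + 6 = 12 bars.
12 (basic form) + 3 (extra statement) + 1 (internal expansion) = 16.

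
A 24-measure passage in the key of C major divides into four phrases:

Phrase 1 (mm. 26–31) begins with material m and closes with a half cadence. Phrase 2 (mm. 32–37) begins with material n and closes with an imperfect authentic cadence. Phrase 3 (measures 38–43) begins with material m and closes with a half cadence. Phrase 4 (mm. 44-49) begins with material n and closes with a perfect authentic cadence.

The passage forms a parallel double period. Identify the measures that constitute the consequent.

In a double period the four phrases pair into a large antecedent (phrases 1–2, ending imperfect authentic cadence) and a large consequent (phrases 3–4, ending perfect authentic cadence). The consequent spans measures 38–49.

measures 38–49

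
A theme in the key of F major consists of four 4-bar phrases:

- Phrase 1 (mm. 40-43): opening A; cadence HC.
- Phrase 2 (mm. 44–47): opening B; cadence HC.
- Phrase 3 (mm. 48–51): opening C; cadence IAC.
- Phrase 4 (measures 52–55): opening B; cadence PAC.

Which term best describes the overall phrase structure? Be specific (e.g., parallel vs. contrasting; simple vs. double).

Four phrases in two halves: the first half (measures 40-47) ends with a half cadence, the second (mm. 48-55) with a perfect authentic cadence — a large antecedent–consequent pair, i.e. a double period.
Phrase 3 begins with different material from phrase 1, making it contrasting.

contrasting double period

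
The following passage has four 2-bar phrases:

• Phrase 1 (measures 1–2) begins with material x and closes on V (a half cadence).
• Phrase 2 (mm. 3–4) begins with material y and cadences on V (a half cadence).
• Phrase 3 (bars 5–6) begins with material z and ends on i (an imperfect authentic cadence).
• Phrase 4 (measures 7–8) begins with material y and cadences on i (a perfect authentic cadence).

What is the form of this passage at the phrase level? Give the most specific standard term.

contrasting double period

Four phrases in two halves: the first half (bars 1-4) ends with a half cadence, the second (mm. 5-8) with a perfect authentic cadence — a large antecedent–consequent pair, i.e. a double period.
Phrase 3 begins with different material from phrase 1, making it contrasting.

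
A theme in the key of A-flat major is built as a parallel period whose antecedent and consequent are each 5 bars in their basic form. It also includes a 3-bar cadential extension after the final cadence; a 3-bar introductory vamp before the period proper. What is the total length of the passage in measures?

Basic parallel period: 5 + 5 = 10 bars.
10 (basic form) + 3 (cadential extension) + 3 (introduction) = 16.

16 measures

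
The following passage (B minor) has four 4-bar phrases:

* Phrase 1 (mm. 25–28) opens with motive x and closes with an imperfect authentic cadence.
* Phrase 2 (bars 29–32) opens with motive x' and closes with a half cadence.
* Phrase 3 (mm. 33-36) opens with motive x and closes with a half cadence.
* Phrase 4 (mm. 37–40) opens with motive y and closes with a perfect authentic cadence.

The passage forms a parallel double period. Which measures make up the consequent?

In a double period the first pair of phrases (ending half cadence) is the large antecedent and the second pair (ending perfect authentic cadence) is the large consequent; the consequent is measures 33–40.

measures 33–40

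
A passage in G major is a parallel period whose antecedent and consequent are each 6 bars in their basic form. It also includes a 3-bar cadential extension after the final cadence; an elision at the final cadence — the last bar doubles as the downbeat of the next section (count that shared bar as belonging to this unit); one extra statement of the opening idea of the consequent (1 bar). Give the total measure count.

16 measures

Basic parallel period: 6 + 6 = 12 bars.
12 (basic form) + 3 (cadential extension) + 1 (extra statement) = 16.
The elision shares a bar with the next section but does not change this unit's count.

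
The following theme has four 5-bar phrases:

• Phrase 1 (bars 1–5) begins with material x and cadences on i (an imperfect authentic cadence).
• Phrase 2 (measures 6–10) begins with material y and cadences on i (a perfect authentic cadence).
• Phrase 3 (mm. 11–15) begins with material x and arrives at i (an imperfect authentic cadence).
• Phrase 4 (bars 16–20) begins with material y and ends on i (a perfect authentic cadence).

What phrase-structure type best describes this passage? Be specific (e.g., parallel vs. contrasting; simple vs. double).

repeated period

The cadence pattern IAC–PAC–IAC–PAC is weak–strong twice, and phrases 3–4 restate phrases 1–2: a period heard twice, not a double period (which would end weakly at phrase 2).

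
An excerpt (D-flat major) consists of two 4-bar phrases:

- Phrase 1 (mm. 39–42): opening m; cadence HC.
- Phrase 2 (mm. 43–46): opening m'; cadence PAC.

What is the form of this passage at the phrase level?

Phrase 1 ends with a half cadence (weaker) and phrase 2 with a perfect authentic cadence (stronger): antecedent + consequent = a period.
The two phrases open with the same material (m / m'), so the period is parallel.

parallel period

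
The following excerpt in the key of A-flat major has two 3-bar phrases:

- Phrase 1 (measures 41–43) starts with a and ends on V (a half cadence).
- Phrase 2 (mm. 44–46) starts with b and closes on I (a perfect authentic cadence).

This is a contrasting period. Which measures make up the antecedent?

The phrase ending with the weaker cadence (half cadence) is the antecedent; the one ending more conclusively (perfect authentic cadence) is the consequent. The antecedent is measures 41–43.

measures 41–43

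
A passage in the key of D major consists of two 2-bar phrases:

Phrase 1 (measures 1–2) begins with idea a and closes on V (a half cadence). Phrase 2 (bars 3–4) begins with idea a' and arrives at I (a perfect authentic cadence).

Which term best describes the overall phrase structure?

Phrase 1 ends with a half cadence (weaker) and phrase 2 with a perfect authentic cadence (stronger): antecedent + consequent = a period.
The two phrases open with the same material (a / a'), so the period is parallel.

parallel period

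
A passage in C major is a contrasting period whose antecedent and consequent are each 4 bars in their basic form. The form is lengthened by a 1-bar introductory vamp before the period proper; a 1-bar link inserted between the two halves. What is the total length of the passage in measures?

10 measures

Basic contrasting period: 4 + 4 = 8 bars.
8 (basic form) + 1 (introduction) + 1 (link) = 10.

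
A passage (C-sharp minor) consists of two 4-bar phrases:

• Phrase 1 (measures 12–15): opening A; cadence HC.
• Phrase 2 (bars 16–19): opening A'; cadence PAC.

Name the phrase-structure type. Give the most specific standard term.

parallel period

Phrase 1 ends with a half cadence (weaker) and phrase 2 with a perfect authentic cadence (stronger): antecedent + consequent = a period.
The two phrases open with the same material (A / A'), so the period is parallel.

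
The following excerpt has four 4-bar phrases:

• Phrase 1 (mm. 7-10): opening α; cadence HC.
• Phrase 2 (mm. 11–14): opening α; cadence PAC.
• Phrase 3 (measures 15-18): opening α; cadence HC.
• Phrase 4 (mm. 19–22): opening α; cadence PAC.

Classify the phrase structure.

The cadence pattern HC–PAC–HC–PAC is weak–strong twice, and phrases 3–4 restate phrases 1–2: a period heard twice, not a double period (which would end weakly at phrase 2).

repeated period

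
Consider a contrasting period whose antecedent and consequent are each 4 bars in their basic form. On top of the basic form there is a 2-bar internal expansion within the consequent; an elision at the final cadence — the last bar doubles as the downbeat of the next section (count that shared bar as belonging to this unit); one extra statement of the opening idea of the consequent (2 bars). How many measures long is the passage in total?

Basic contrasting period: 4 + 4 = 8 bars.
8 (basic form) + 2 (internal expansion) + 2 (extra statement) = 12.
The elision shares a bar with the next section but does not change this unit's count.

12 measures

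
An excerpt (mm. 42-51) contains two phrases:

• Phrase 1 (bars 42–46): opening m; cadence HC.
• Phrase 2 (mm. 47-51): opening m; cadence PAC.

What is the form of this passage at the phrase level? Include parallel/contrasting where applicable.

parallel period

Phrase 1 ends with a half cadence (weaker) and phrase 2 with a perfect authentic cadence (stronger): antecedent + consequent = a period.
The two phrases open with the same material (m / m), so the period is parallel.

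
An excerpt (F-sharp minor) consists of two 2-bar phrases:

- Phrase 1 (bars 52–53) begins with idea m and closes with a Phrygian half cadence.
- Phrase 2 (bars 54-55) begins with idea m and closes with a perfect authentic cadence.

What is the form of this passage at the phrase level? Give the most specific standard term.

parallel period

Phrase 1 ends with a Phrygian half cadence (weaker) and phrase 2 with a perfect authentic cadence (stronger): antecedent + consequent = a period.
The two phrases open with the same material (m / m), so the period is parallel.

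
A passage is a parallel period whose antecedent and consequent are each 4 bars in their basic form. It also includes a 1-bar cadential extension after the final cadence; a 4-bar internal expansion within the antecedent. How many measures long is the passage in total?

Basic parallel period: 4 + 4 = 8 bars.
8 (basic form) + 1 (cadential extension) + 4 (internal expansion) = 13.

13 measures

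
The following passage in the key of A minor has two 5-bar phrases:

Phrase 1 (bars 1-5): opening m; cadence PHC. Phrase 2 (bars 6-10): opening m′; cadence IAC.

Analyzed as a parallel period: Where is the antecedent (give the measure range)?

measures 1–5

The antecedent is the phrase ending with the weaker cadence (Phrygian half cadence, phrase 1) and the consequent the one ending more conclusively (imperfect authentic cadence, phrase 2); the antecedent is mm. 1-5.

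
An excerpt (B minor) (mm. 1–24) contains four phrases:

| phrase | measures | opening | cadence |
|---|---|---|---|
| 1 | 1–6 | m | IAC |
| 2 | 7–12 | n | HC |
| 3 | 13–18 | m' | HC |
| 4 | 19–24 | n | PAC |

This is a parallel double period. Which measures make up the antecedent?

In a double period the first pair of phrases (ending half cadence) is the large antecedent and the second pair (ending perfect authentic cadence) is the large consequent; the antecedent is measures 1–12.

measures 1–12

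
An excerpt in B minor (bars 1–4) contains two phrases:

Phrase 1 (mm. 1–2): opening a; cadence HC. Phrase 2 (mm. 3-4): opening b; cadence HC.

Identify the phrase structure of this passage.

The second phrase closes with a half cadence, which is not stronger than the first phrase's half cadence; without a weak→strong cadential pair there is no antecedent–consequent relationship, so this is a phrase group rather than a period.

phrase group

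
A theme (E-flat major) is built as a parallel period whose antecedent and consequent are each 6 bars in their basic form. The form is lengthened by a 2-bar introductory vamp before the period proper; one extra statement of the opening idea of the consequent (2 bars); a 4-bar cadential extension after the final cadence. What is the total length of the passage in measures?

Basic parallel period: 6 + 6 = 12 bars.
12 (basic form) + 2 (introduction) + 2 (extra statement) + 4 (cadential extension) = 20.

20 measures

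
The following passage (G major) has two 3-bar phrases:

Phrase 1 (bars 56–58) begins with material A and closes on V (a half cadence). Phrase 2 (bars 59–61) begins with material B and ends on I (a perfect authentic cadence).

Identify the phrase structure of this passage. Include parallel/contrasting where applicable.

Phrase 1 ends with a half cadence (weaker) and phrase 2 with a perfect authentic cadence (stronger): antecedent + consequent = a period.
The two phrases open with different material (A / B), so the period is contrasting.

contrasting period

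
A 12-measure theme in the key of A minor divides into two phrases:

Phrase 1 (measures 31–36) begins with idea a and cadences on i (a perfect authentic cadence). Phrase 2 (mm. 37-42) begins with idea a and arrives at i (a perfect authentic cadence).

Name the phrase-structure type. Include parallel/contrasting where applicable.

repeated phrase

Both phrases have the same opening (a) and the same cadence (perfect authentic cadence): the second is a restatement, not a consequent, so this is a repeated phrase rather than a period.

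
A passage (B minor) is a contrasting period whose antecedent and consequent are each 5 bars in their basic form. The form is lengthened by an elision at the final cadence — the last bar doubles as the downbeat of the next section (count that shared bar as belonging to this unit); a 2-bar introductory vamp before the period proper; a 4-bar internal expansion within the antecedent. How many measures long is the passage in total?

16 measures

Basic contrasting period: 5 + 5 = 10 bars.
10 (basic form) + 2 (introduction) + 4 (internal expansion) = 16.
The elision shares a bar with the next section but does not change this unit's count.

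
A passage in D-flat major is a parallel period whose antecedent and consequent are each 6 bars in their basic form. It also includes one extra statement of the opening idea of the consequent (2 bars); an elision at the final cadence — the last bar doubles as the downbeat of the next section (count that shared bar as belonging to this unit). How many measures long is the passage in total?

Basic parallel period: 6 + 6 = 12 bars.
12 (basic form) + 2 (extra statement) = 14.
The elision shares a bar with the next section but does not change this unit's count.

14 measures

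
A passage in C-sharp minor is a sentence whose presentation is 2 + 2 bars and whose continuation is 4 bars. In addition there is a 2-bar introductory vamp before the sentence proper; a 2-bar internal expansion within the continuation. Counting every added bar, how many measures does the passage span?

Basic sentence: 2 + 2 + 4 = 8 bars.
8 (basic form) + 2 (introduction) + 2 (internal expansion) = 12.

12 measures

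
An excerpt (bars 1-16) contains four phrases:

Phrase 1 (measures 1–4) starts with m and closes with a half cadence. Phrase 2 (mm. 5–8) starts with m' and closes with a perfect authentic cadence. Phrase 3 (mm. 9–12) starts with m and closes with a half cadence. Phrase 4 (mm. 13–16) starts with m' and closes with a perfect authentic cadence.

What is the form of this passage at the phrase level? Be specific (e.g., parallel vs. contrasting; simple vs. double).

The cadence pattern HC–PAC–HC–PAC is weak–strong twice, and phrases 3–4 restate phrases 1–2: a period heard twice, not a double period (which would end weakly at phrase 2).

repeated period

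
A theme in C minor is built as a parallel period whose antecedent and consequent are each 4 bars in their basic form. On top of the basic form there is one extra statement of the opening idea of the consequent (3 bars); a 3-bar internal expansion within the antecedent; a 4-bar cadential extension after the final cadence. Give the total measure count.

18 measures

Basic parallel period: 4 + 4 = 8 bars.
8 (basic form) + 3 (extra statement) + 3 (internal expansion) + 4 (cadential extension) = 18.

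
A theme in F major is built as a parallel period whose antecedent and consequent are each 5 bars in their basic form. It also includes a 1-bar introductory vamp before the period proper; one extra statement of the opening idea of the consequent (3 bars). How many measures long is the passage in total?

Basic parallel period: 5 + 5 = 10 bars.
10 (basic form) + 1 (introduction) + 3 (extra statement) = 14.

14 measures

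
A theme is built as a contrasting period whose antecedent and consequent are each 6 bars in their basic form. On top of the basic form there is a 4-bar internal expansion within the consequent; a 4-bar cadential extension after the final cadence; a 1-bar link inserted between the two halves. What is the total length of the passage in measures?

Basic contrasting period: 6 + 6 = 12 bars.
12 (basic form) + 4 (internal expansion) + 4 (cadential extension) + 1 (link) = 21.

21 measures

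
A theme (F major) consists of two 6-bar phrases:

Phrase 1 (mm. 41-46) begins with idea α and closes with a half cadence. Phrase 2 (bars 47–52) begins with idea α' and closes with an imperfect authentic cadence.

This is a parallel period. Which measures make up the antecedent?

measures 41–46

The phrase ending with the weaker cadence (half cadence) is the antecedent; the one ending more conclusively (imperfect authentic cadence) is the consequent. The antecedent is measures 41–46.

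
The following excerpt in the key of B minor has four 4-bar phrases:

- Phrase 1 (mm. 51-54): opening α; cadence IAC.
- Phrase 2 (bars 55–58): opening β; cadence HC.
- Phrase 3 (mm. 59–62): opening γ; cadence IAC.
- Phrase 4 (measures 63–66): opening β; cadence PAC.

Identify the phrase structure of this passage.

Four phrases in two halves: the first half (mm. 51-58) ends with a half cadence, the second (mm. 59-66) with a perfect authentic cadence — a large antecedent–consequent pair, i.e. a double period.
Phrase 3 begins with different material from phrase 1, making it contrasting.

contrasting double period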